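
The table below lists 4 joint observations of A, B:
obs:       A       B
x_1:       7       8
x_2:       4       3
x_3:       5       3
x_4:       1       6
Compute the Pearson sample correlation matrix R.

Step 1 — column means:
  mean(A) = (7 + 4 + 5 + 1) / 4 = 17/4 = 4.25
  mean(B) = (8 + 3 + 3 + 6) / 4 = 20/4 = 5

Step 2 — sample variances and covariances s[i,j] = (1/(n-1)) · Σ_k (x_{k,i} - mean_i) · (x_{k,j} - mean_j), with n-1 = 3:
  s[A,A] = ((2.75)·(2.75) + (-0.25)·(-0.25) + (0.75)·(0.75) + (-3.25)·(-3.25)) / 3 = 18.75/3 = 6.25
  s[A,B] = ((2.75)·(3) + (-0.25)·(-2) + (0.75)·(-2) + (-3.25)·(1)) / 3 = 4/3 = 1.3333
  s[B,B] = ((3)·(3) + (-2)·(-2) + (-2)·(-2) + (1)·(1)) / 3 = 18/3 = 6
  Sample standard deviations s_i = √(s[i,i]):
  s(A) = √(6.25) = 2.5
  s(B) = √(6) = 2.4495

Step 3 — r_{ij} = s_{ij} / (s_i · s_j):
  r[A,A] = 1 (diagonal).
  r[A,B] = 1.3333 / (2.5 · 2.4495) = 1.3333 / 6.1237 = 0.2177
  r[B,B] = 1 (diagonal).

R is symmetric with unit diagonal. Assembling:

R = [[1, 0.2177],
 [0.2177, 1]]


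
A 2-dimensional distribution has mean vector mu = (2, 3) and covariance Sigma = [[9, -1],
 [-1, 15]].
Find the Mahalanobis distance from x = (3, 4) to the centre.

Step 1 — centre the observation: (x - mu) = (1, 1).

Step 2 — invert Sigma. det(Sigma) = 9·15 - (-1)² = 134.
  Sigma^{-1} = (1/det) · [[d, -b], [-b, a]] = [[0.1119, 0.0075],
 [0.0075, 0.0672]].

Step 3 — form the quadratic (x - mu)^T · Sigma^{-1} · (x - mu):
  Sigma^{-1} · (x - mu) = (0.1194, 0.0746).
  (x - mu)^T · [Sigma^{-1} · (x - mu)] = (1)·(0.1194) + (1)·(0.0746) = 0.194.

Step 4 — take square root: d = √(0.194) ≈ 0.4405.

d(x, mu) = √(0.194) ≈ 0.4405


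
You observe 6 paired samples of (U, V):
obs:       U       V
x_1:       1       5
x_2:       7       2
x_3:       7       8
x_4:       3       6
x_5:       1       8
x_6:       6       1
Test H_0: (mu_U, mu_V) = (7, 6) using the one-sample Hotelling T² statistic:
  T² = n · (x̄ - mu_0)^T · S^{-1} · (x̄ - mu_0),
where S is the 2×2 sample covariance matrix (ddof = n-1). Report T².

Step 1 — sample mean vector:
  mean(U) = (1 + 7 + 7 + 3 + 1 + 6) / 6 = 25/6 = 4.1667
  mean(V) = (5 + 2 + 8 + 6 + 8 + 1) / 6 = 30/6 = 5
  x̄ = (4.1667, 5),  deviation x̄ - mu_0 = (4.1667, 5) - (7, 6) = (-2.8333, -1).

Step 2 — sample covariance matrix, S[i,j] = (1/(n-1)) · Σ_k (x_{k,i} - mean_i) · (x_{k,j} - mean_j), divisor n-1 = 5:
  S[U,U] = ((-3.1667)·(-3.1667) + (2.8333)·(2.8333) + (2.8333)·(2.8333) + (-1.1667)·(-1.1667) + (-3.1667)·(-3.1667) + (1.8333)·(1.8333)) / 5 = 40.8333/5 = 8.1667
  S[U,V] = ((-3.1667)·(0) + (2.8333)·(-3) + (2.8333)·(3) + (-1.1667)·(1) + (-3.1667)·(3) + (1.8333)·(-4)) / 5 = -18/5 = -3.6
  S[V,V] = ((0)·(0) + (-3)·(-3) + (3)·(3) + (1)·(1) + (3)·(3) + (-4)·(-4)) / 5 = 44/5 = 8.8
  S = [[8.1667, -3.6],
 [-3.6, 8.8]].

Step 3 — invert S. det(S) = 8.1667·8.8 - (-3.6)² = 58.9067.
  S^{-1} = (1/det) · [[d, -b], [-b, a]] = [[0.1494, 0.0611],
 [0.0611, 0.1386]].

Step 4 — quadratic form (x̄ - mu_0)^T · S^{-1} · (x̄ - mu_0):
  S^{-1} · (x̄ - mu_0) = (-0.4844, -0.3118),
  (x̄ - mu_0)^T · [...] = (-2.8333)·(-0.4844) + (-1)·(-0.3118) = 1.6842.

Step 5 — scale by n: T² = 6 · 1.6842 = 10.1053.

T² ≈ 10.1053


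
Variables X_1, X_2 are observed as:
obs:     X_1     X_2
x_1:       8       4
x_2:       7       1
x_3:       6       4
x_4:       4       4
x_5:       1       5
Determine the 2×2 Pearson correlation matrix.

Step 1 — column means:
  mean(X_1) = (8 + 7 + 6 + 4 + 1) / 5 = 26/5 = 5.2
  mean(X_2) = (4 + 1 + 4 + 4 + 5) / 5 = 18/5 = 3.6

Step 2 — sample variances and covariances s[i,j] = (1/(n-1)) · Σ_k (x_{k,i} - mean_i) · (x_{k,j} - mean_j), with n-1 = 4:
  s[X_1,X_1] = ((2.8)·(2.8) + (1.8)·(1.8) + (0.8)·(0.8) + (-1.2)·(-1.2) + (-4.2)·(-4.2)) / 4 = 30.8/4 = 7.7
  s[X_1,X_2] = ((2.8)·(0.4) + (1.8)·(-2.6) + (0.8)·(0.4) + (-1.2)·(0.4) + (-4.2)·(1.4)) / 4 = -9.6/4 = -2.4
  s[X_2,X_2] = ((0.4)·(0.4) + (-2.6)·(-2.6) + (0.4)·(0.4) + (0.4)·(0.4) + (1.4)·(1.4)) / 4 = 9.2/4 = 2.3
  Sample standard deviations s_i = √(s[i,i]):
  s(X_1) = √(7.7) = 2.7749
  s(X_2) = √(2.3) = 1.5166

Step 3 — r_{ij} = s_{ij} / (s_i · s_j):
  r[X_1,X_1] = 1 (diagonal).
  r[X_1,X_2] = -2.4 / (2.7749 · 1.5166) = -2.4 / 4.2083 = -0.5703
  r[X_2,X_2] = 1 (diagonal).

R is symmetric with unit diagonal. Assembling:

R = [[1, -0.5703],
 [-0.5703, 1]]


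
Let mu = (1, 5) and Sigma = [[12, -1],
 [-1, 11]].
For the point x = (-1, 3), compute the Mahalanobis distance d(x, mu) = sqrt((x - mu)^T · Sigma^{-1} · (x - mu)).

Step 1 — centre the observation: (x - mu) = (-2, -2).

Step 2 — invert Sigma. det(Sigma) = 12·11 - (-1)² = 131.
  Sigma^{-1} = (1/det) · [[d, -b], [-b, a]] = [[0.084, 0.0076],
 [0.0076, 0.0916]].

Step 3 — form the quadratic (x - mu)^T · Sigma^{-1} · (x - mu):
  Sigma^{-1} · (x - mu) = (-0.1832, -0.1985).
  (x - mu)^T · [Sigma^{-1} · (x - mu)] = (-2)·(-0.1832) + (-2)·(-0.1985) = 0.7634.

Step 4 — take square root: d = √(0.7634) ≈ 0.8737.

d(x, mu) = √(0.7634) ≈ 0.8737


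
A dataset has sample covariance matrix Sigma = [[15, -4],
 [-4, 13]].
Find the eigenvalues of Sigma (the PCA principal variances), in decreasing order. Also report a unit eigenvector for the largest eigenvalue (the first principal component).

Step 1 — characteristic polynomial of 2×2 Sigma:
  det(Sigma - λI) = λ² - trace · λ + det = 0.
  trace = 15 + 13 = 28, det = 15·13 - (-4)² = 179.
Step 2 — discriminant:
  Δ = trace² - 4·det = 784 - 716 = 68.
Step 3 — eigenvalues:
  λ = (trace ± √Δ)/2 = (28 ± 8.2462)/2,
  λ_1 = 18.1231,  λ_2 = 9.8769.

Step 4 — unit eigenvector for λ_1: solve (Sigma - λ_1 I)v = 0. First row:
  (15 - 18.1231)·v_x + (-4)·v_y = 0, i.e. (-3.1231)·v_x + (-4)·v_y = 0,
  so v ∝ (b, λ_1 - a) = (-4, 3.1231); multiply by -1 so the first entry is positive: u = (4, -3.1231).
  ||u|| = √((4)² + (-3.1231)²) = √(25.7538) ≈ 5.0748,
  v_1 = u/||u|| ≈ (0.7882, -0.6154) (||v_1|| = 1).

λ_1 = 18.1231,  λ_2 = 9.8769;  v_1 ≈ (0.7882, -0.6154)


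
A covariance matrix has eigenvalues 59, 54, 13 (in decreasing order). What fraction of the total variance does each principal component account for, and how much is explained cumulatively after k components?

Step 1 — total variance = trace(Sigma) = Σ λ_i = 59 + 54 + 13 = 126.

Step 2 — fraction explained by component i = λ_i / Σ λ:
  PC1: 59/126 = 0.4683
  PC2: 54/126 = 0.4286
  PC3: 13/126 = 0.1032

Step 3 — cumulative fraction after k components = (λ_1 + ... + λ_k) / Σ λ:
  k = 1: 59/126 = 0.4683
  k = 2: (59 + 54)/126 = 113/126 = 0.8968
  k = 3: (59 + 54 + 13)/126 = 126/126 = 1

Summary (fraction, with percent):

explained: PC1 0.4683 (46.83%), PC2 0.4286 (42.86%), PC3 0.1032 (10.32%);  cumulative: 0.4683, 0.8968, 1


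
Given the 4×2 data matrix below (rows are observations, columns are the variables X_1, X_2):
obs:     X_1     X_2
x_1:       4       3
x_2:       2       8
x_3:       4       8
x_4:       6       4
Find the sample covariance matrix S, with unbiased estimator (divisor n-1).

Step 1 — column means:
  mean(X_1) = (4 + 2 + 4 + 6) / 4 = 16/4 = 4
  mean(X_2) = (3 + 8 + 8 + 4) / 4 = 23/4 = 5.75

Step 2 — sample covariance S[i,j] = (1/(n-1)) · Σ_k (x_{k,i} - mean_i) · (x_{k,j} - mean_j), with n-1 = 3.
  S[X_1,X_1] = ((0)·(0) + (-2)·(-2) + (0)·(0) + (2)·(2)) / 3 = 8/3 = 2.6667
  S[X_1,X_2] = ((0)·(-2.75) + (-2)·(2.25) + (0)·(2.25) + (2)·(-1.75)) / 3 = -8/3 = -2.6667
  S[X_2,X_2] = ((-2.75)·(-2.75) + (2.25)·(2.25) + (2.25)·(2.25) + (-1.75)·(-1.75)) / 3 = 20.75/3 = 6.9167

S is symmetric (S[j,i] = S[i,j]). Assembling:

S = [[2.6667, -2.6667],
 [-2.6667, 6.9167]]


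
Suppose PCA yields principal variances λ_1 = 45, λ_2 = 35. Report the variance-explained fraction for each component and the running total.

Step 1 — total variance = trace(Sigma) = Σ λ_i = 45 + 35 = 80.

Step 2 — fraction explained by component i = λ_i / Σ λ:
  PC1: 45/80 = 0.5625
  PC2: 35/80 = 0.4375

Step 3 — cumulative fraction after k components = (λ_1 + ... + λ_k) / Σ λ:
  k = 1: 45/80 = 0.5625
  k = 2: (45 + 35)/80 = 80/80 = 1

Summary (fraction, with percent):

explained: PC1 0.5625 (56.25%), PC2 0.4375 (43.75%);  cumulative: 0.5625, 1


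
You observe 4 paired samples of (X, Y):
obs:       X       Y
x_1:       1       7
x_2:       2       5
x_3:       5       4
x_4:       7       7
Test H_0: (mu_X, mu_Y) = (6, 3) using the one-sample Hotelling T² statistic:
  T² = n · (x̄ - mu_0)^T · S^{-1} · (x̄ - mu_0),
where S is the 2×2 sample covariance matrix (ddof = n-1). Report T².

Step 1 — sample mean vector:
  mean(X) = (1 + 2 + 5 + 7) / 4 = 15/4 = 3.75
  mean(Y) = (7 + 5 + 4 + 7) / 4 = 23/4 = 5.75
  x̄ = (3.75, 5.75),  deviation x̄ - mu_0 = (3.75, 5.75) - (6, 3) = (-2.25, 2.75).

Step 2 — sample covariance matrix, S[i,j] = (1/(n-1)) · Σ_k (x_{k,i} - mean_i) · (x_{k,j} - mean_j), divisor n-1 = 3:
  S[X,X] = ((-2.75)·(-2.75) + (-1.75)·(-1.75) + (1.25)·(1.25) + (3.25)·(3.25)) / 3 = 22.75/3 = 7.5833
  S[X,Y] = ((-2.75)·(1.25) + (-1.75)·(-0.75) + (1.25)·(-1.75) + (3.25)·(1.25)) / 3 = -0.25/3 = -0.0833
  S[Y,Y] = ((1.25)·(1.25) + (-0.75)·(-0.75) + (-1.75)·(-1.75) + (1.25)·(1.25)) / 3 = 6.75/3 = 2.25
  S = [[7.5833, -0.0833],
 [-0.0833, 2.25]].

Step 3 — invert S. det(S) = 7.5833·2.25 - (-0.0833)² = 17.0556.
  S^{-1} = (1/det) · [[d, -b], [-b, a]] = [[0.1319, 0.0049],
 [0.0049, 0.4446]].

Step 4 — quadratic form (x̄ - mu_0)^T · S^{-1} · (x̄ - mu_0):
  S^{-1} · (x̄ - mu_0) = (-0.2834, 1.2117),
  (x̄ - mu_0)^T · [...] = (-2.25)·(-0.2834) + (2.75)·(1.2117) = 3.9699.

Step 5 — scale by n: T² = 4 · 3.9699 = 15.8795.

T² ≈ 15.8795


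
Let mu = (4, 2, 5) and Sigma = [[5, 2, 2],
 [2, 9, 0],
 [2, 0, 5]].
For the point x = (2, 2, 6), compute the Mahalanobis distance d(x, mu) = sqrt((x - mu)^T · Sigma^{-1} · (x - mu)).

Step 1 — centre the observation: (x - mu) = (-2, 0, 1).

Step 2 — invert Sigma (cofactor / det for 3×3, or solve directly):
  Sigma^{-1} = [[0.2663, -0.0592, -0.1065],
 [-0.0592, 0.1243, 0.0237],
 [-0.1065, 0.0237, 0.2426]].

Step 3 — form the quadratic (x - mu)^T · Sigma^{-1} · (x - mu):
  Sigma^{-1} · (x - mu) = (-0.6391, 0.142, 0.4556).
  (x - mu)^T · [Sigma^{-1} · (x - mu)] = (-2)·(-0.6391) + (0)·(0.142) + (1)·(0.4556) = 1.7337.

Step 4 — take square root: d = √(1.7337) ≈ 1.3167.

d(x, mu) = √(1.7337) ≈ 1.3167


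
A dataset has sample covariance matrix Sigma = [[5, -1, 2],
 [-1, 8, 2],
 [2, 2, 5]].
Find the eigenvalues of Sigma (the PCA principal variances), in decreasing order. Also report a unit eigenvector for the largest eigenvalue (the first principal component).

Step 1 — characteristic polynomial p(λ) = det(λI - Sigma) = λ³ - tr·λ² + c_1·λ - det, where tr = trace, c_1 = sum of the principal 2×2 minors, det = det(Sigma):
  tr = 5 + 8 + 5 = 18,
  c_1 = (5·8 - (-1)²) + (5·5 - (2)²) + (8·5 - (2)²) = 39 + 21 + 36 = 96,
  det = 5·(8·5 - (2)²) - (-1)·((-1)·5 - (2)·(2)) + (2)·((-1)·(2) - 8·(2)) = 5·(36) - (-1)·(-9) + (2)·(-18) = 135.
  So p(λ) = λ³ - 18λ² + 96λ - 135.
Step 2 — look for an integer root (rational root theorem: any rational root is an integer divisor of 135). Testing λ = 9:
  p(9) = 729 - 1458 + 864 - 135 = 0  ✓
  Dividing out (λ - 9): p(λ) = (λ - 9)(λ² - 9λ + 15).
Step 3 — remaining eigenvalues from the quadratic λ² - 9λ + 15 = 0:
  Δ = 9² - 4·15 = 81 - 60 = 21,  λ = (9 ± √21)/2 = (9 ± 4.5826)/2 ≈ 6.7913 or 2.2087.
  Sorted: λ_1 = 9,  λ_2 = 6.7913,  λ_3 = 2.2087  (check: sum = 18 = tr ✓).

Step 4 — unit eigenvector for λ_1 = 9: v spans the null space of (Sigma - λ_1 I), whose rows are
  r_1 = (-4, -1, 2),  r_2 = (-1, -1, 2),  r_3 = (2, 2, -4).
  v is orthogonal to every row, so take v ∝ r_1 × r_2 = ((-1)·(2) - (2)·(-1), (2)·(-1) - (-4)·(2), (-4)·(-1) - (-1)·(-1)) = (0, 6, 3).
  Rescale (divide by 3): u = (0, 2, 1).
  ||u|| = √((0)² + (2)² + (1)²) = √(5) ≈ 2.2361,  v_1 = u/||u|| ≈ (0, 0.8944, 0.4472) (||v_1|| = 1).

λ_1 = 9,  λ_2 = 6.7913,  λ_3 = 2.2087;  v_1 ≈ (0, 0.8944, 0.4472)


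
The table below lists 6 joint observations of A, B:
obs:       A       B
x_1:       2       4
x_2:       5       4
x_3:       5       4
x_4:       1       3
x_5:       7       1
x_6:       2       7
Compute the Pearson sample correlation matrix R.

Step 1 — column means:
  mean(A) = (2 + 5 + 5 + 1 + 7 + 2) / 6 = 22/6 = 3.6667
  mean(B) = (4 + 4 + 4 + 3 + 1 + 7) / 6 = 23/6 = 3.8333

Step 2 — sample variances and covariances s[i,j] = (1/(n-1)) · Σ_k (x_{k,i} - mean_i) · (x_{k,j} - mean_j), with n-1 = 5:
  s[A,A] = ((-1.6667)·(-1.6667) + (1.3333)·(1.3333) + (1.3333)·(1.3333) + (-2.6667)·(-2.6667) + (3.3333)·(3.3333) + (-1.6667)·(-1.6667)) / 5 = 27.3333/5 = 5.4667
  s[A,B] = ((-1.6667)·(0.1667) + (1.3333)·(0.1667) + (1.3333)·(0.1667) + (-2.6667)·(-0.8333) + (3.3333)·(-2.8333) + (-1.6667)·(3.1667)) / 5 = -12.3333/5 = -2.4667
  s[B,B] = ((0.1667)·(0.1667) + (0.1667)·(0.1667) + (0.1667)·(0.1667) + (-0.8333)·(-0.8333) + (-2.8333)·(-2.8333) + (3.1667)·(3.1667)) / 5 = 18.8333/5 = 3.7667
  Sample standard deviations s_i = √(s[i,i]):
  s(A) = √(5.4667) = 2.3381
  s(B) = √(3.7667) = 1.9408

Step 3 — r_{ij} = s_{ij} / (s_i · s_j):
  r[A,A] = 1 (diagonal).
  r[A,B] = -2.4667 / (2.3381 · 1.9408) = -2.4667 / 4.5377 = -0.5436
  r[B,B] = 1 (diagonal).

R is symmetric with unit diagonal. Assembling:

R = [[1, -0.5436],
 [-0.5436, 1]]


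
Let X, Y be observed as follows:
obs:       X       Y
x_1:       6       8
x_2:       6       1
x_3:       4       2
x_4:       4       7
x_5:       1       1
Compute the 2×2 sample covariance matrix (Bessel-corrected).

Step 1 — column means:
  mean(X) = (6 + 6 + 4 + 4 + 1) / 5 = 21/5 = 4.2
  mean(Y) = (8 + 1 + 2 + 7 + 1) / 5 = 19/5 = 3.8

Step 2 — sample covariance S[i,j] = (1/(n-1)) · Σ_k (x_{k,i} - mean_i) · (x_{k,j} - mean_j), with n-1 = 4.
  S[X,X] = ((1.8)·(1.8) + (1.8)·(1.8) + (-0.2)·(-0.2) + (-0.2)·(-0.2) + (-3.2)·(-3.2)) / 4 = 16.8/4 = 4.2
  S[X,Y] = ((1.8)·(4.2) + (1.8)·(-2.8) + (-0.2)·(-1.8) + (-0.2)·(3.2) + (-3.2)·(-2.8)) / 4 = 11.2/4 = 2.8
  S[Y,Y] = ((4.2)·(4.2) + (-2.8)·(-2.8) + (-1.8)·(-1.8) + (3.2)·(3.2) + (-2.8)·(-2.8)) / 4 = 46.8/4 = 11.7

S is symmetric (S[j,i] = S[i,j]). Assembling:

S = [[4.2, 2.8],
 [2.8, 11.7]]


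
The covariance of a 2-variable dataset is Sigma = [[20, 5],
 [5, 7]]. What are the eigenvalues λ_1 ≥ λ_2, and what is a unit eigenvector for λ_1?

Step 1 — characteristic polynomial of 2×2 Sigma:
  det(Sigma - λI) = λ² - trace · λ + det = 0.
  trace = 20 + 7 = 27, det = 20·7 - (5)² = 115.
Step 2 — discriminant:
  Δ = trace² - 4·det = 729 - 460 = 269.
Step 3 — eigenvalues:
  λ = (trace ± √Δ)/2 = (27 ± 16.4012)/2,
  λ_1 = 21.7006,  λ_2 = 5.2994.

Step 4 — unit eigenvector for λ_1: solve (Sigma - λ_1 I)v = 0. First row:
  (20 - 21.7006)·v_x + (5)·v_y = 0, i.e. (-1.7006)·v_x + (5)·v_y = 0,
  so v ∝ (b, λ_1 - a) = (5, 1.7006) = u.
  ||u|| = √((5)² + (1.7006)²) = √(27.8921) ≈ 5.2813,
  v_1 = u/||u|| ≈ (0.9467, 0.322) (||v_1|| = 1).

λ_1 = 21.7006,  λ_2 = 5.2994;  v_1 ≈ (0.9467, 0.322)


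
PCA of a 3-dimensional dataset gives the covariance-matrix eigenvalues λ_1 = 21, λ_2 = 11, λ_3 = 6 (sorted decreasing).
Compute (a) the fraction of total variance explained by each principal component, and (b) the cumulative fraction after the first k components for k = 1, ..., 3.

Step 1 — total variance = trace(Sigma) = Σ λ_i = 21 + 11 + 6 = 38.

Step 2 — fraction explained by component i = λ_i / Σ λ:
  PC1: 21/38 = 0.5526
  PC2: 11/38 = 0.2895
  PC3: 6/38 = 0.1579

Step 3 — cumulative fraction after k components = (λ_1 + ... + λ_k) / Σ λ:
  k = 1: 21/38 = 0.5526
  k = 2: (21 + 11)/38 = 32/38 = 0.8421
  k = 3: (21 + 11 + 6)/38 = 38/38 = 1

Summary (fraction, with percent):

explained: PC1 0.5526 (55.26%), PC2 0.2895 (28.95%), PC3 0.1579 (15.79%);  cumulative: 0.5526, 0.8421, 1


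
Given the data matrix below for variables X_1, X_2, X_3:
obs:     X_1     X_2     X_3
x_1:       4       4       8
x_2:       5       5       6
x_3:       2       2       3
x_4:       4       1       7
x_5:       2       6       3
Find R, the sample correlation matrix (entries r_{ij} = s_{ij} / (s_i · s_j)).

Step 1 — column means:
  mean(X_1) = (4 + 5 + 2 + 4 + 2) / 5 = 17/5 = 3.4
  mean(X_2) = (4 + 5 + 2 + 1 + 6) / 5 = 18/5 = 3.6
  mean(X_3) = (8 + 6 + 3 + 7 + 3) / 5 = 27/5 = 5.4

Step 2 — sample variances and covariances s[i,j] = (1/(n-1)) · Σ_k (x_{k,i} - mean_i) · (x_{k,j} - mean_j), with n-1 = 4:
  s[X_1,X_1] = ((0.6)·(0.6) + (1.6)·(1.6) + (-1.4)·(-1.4) + (0.6)·(0.6) + (-1.4)·(-1.4)) / 4 = 7.2/4 = 1.8
  s[X_1,X_2] = ((0.6)·(0.4) + (1.6)·(1.4) + (-1.4)·(-1.6) + (0.6)·(-2.6) + (-1.4)·(2.4)) / 4 = -0.2/4 = -0.05
  s[X_1,X_3] = ((0.6)·(2.6) + (1.6)·(0.6) + (-1.4)·(-2.4) + (0.6)·(1.6) + (-1.4)·(-2.4)) / 4 = 10.2/4 = 2.55
  s[X_2,X_2] = ((0.4)·(0.4) + (1.4)·(1.4) + (-1.6)·(-1.6) + (-2.6)·(-2.6) + (2.4)·(2.4)) / 4 = 17.2/4 = 4.3
  s[X_2,X_3] = ((0.4)·(2.6) + (1.4)·(0.6) + (-1.6)·(-2.4) + (-2.6)·(1.6) + (2.4)·(-2.4)) / 4 = -4.2/4 = -1.05
  s[X_3,X_3] = ((2.6)·(2.6) + (0.6)·(0.6) + (-2.4)·(-2.4) + (1.6)·(1.6) + (-2.4)·(-2.4)) / 4 = 21.2/4 = 5.3
  Sample standard deviations s_i = √(s[i,i]):
  s(X_1) = √(1.8) = 1.3416
  s(X_2) = √(4.3) = 2.0736
  s(X_3) = √(5.3) = 2.3022

Step 3 — r_{ij} = s_{ij} / (s_i · s_j):
  r[X_1,X_1] = 1 (diagonal).
  r[X_1,X_2] = -0.05 / (1.3416 · 2.0736) = -0.05 / 2.7821 = -0.018
  r[X_1,X_3] = 2.55 / (1.3416 · 2.3022) = 2.55 / 3.0887 = 0.8256
  r[X_2,X_2] = 1 (diagonal).
  r[X_2,X_3] = -1.05 / (2.0736 · 2.3022) = -1.05 / 4.7739 = -0.2199
  r[X_3,X_3] = 1 (diagonal).

R is symmetric with unit diagonal. Assembling:

R = [[1, -0.018, 0.8256],
 [-0.018, 1, -0.2199],
 [0.8256, -0.2199, 1]]


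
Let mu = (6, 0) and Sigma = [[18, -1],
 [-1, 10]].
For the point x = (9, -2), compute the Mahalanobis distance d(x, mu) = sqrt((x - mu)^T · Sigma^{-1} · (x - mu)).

Step 1 — centre the observation: (x - mu) = (3, -2).

Step 2 — invert Sigma. det(Sigma) = 18·10 - (-1)² = 179.
  Sigma^{-1} = (1/det) · [[d, -b], [-b, a]] = [[0.0559, 0.0056],
 [0.0056, 0.1006]].

Step 3 — form the quadratic (x - mu)^T · Sigma^{-1} · (x - mu):
  Sigma^{-1} · (x - mu) = (0.1564, -0.1844).
  (x - mu)^T · [Sigma^{-1} · (x - mu)] = (3)·(0.1564) + (-2)·(-0.1844) = 0.838.

Step 4 — take square root: d = √(0.838) ≈ 0.9154.

d(x, mu) = √(0.838) ≈ 0.9154


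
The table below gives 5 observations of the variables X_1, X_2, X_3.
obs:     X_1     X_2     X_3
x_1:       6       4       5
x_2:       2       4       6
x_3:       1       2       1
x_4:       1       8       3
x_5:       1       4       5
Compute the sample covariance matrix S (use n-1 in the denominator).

Step 1 — column means:
  mean(X_1) = (6 + 2 + 1 + 1 + 1) / 5 = 11/5 = 2.2
  mean(X_2) = (4 + 4 + 2 + 8 + 4) / 5 = 22/5 = 4.4
  mean(X_3) = (5 + 6 + 1 + 3 + 5) / 5 = 20/5 = 4

Step 2 — sample covariance S[i,j] = (1/(n-1)) · Σ_k (x_{k,i} - mean_i) · (x_{k,j} - mean_j), with n-1 = 4.
  S[X_1,X_1] = ((3.8)·(3.8) + (-0.2)·(-0.2) + (-1.2)·(-1.2) + (-1.2)·(-1.2) + (-1.2)·(-1.2)) / 4 = 18.8/4 = 4.7
  S[X_1,X_2] = ((3.8)·(-0.4) + (-0.2)·(-0.4) + (-1.2)·(-2.4) + (-1.2)·(3.6) + (-1.2)·(-0.4)) / 4 = -2.4/4 = -0.6
  S[X_1,X_3] = ((3.8)·(1) + (-0.2)·(2) + (-1.2)·(-3) + (-1.2)·(-1) + (-1.2)·(1)) / 4 = 7/4 = 1.75
  S[X_2,X_2] = ((-0.4)·(-0.4) + (-0.4)·(-0.4) + (-2.4)·(-2.4) + (3.6)·(3.6) + (-0.4)·(-0.4)) / 4 = 19.2/4 = 4.8
  S[X_2,X_3] = ((-0.4)·(1) + (-0.4)·(2) + (-2.4)·(-3) + (3.6)·(-1) + (-0.4)·(1)) / 4 = 2/4 = 0.5
  S[X_3,X_3] = ((1)·(1) + (2)·(2) + (-3)·(-3) + (-1)·(-1) + (1)·(1)) / 4 = 16/4 = 4

S is symmetric (S[j,i] = S[i,j]). Assembling:

S = [[4.7, -0.6, 1.75],
 [-0.6, 4.8, 0.5],
 [1.75, 0.5, 4]]


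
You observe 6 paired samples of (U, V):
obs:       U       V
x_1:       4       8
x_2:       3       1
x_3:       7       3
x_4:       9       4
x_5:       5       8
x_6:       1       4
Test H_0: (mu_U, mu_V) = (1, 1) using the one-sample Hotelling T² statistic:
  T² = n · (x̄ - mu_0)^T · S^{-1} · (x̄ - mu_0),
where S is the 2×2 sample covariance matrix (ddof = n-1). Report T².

Step 1 — sample mean vector:
  mean(U) = (4 + 3 + 7 + 9 + 5 + 1) / 6 = 29/6 = 4.8333
  mean(V) = (8 + 1 + 3 + 4 + 8 + 4) / 6 = 28/6 = 4.6667
  x̄ = (4.8333, 4.6667),  deviation x̄ - mu_0 = (4.8333, 4.6667) - (1, 1) = (3.8333, 3.6667).

Step 2 — sample covariance matrix, S[i,j] = (1/(n-1)) · Σ_k (x_{k,i} - mean_i) · (x_{k,j} - mean_j), divisor n-1 = 5:
  S[U,U] = ((-0.8333)·(-0.8333) + (-1.8333)·(-1.8333) + (2.1667)·(2.1667) + (4.1667)·(4.1667) + (0.1667)·(0.1667) + (-3.8333)·(-3.8333)) / 5 = 40.8333/5 = 8.1667
  S[U,V] = ((-0.8333)·(3.3333) + (-1.8333)·(-3.6667) + (2.1667)·(-1.6667) + (4.1667)·(-0.6667) + (0.1667)·(3.3333) + (-3.8333)·(-0.6667)) / 5 = 0.6667/5 = 0.1333
  S[V,V] = ((3.3333)·(3.3333) + (-3.6667)·(-3.6667) + (-1.6667)·(-1.6667) + (-0.6667)·(-0.6667) + (3.3333)·(3.3333) + (-0.6667)·(-0.6667)) / 5 = 39.3333/5 = 7.8667
  S = [[8.1667, 0.1333],
 [0.1333, 7.8667]].

Step 3 — invert S. det(S) = 8.1667·7.8667 - (0.1333)² = 64.2267.
  S^{-1} = (1/det) · [[d, -b], [-b, a]] = [[0.1225, -0.0021],
 [-0.0021, 0.1272]].

Step 4 — quadratic form (x̄ - mu_0)^T · S^{-1} · (x̄ - mu_0):
  S^{-1} · (x̄ - mu_0) = (0.4619, 0.4583),
  (x̄ - mu_0)^T · [...] = (3.8333)·(0.4619) + (3.6667)·(0.4583) = 3.451.

Step 5 — scale by n: T² = 6 · 3.451 = 20.7058.

T² ≈ 20.7058


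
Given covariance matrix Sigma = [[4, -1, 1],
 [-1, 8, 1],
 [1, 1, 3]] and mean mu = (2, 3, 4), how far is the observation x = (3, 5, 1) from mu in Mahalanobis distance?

Step 1 — centre the observation: (x - mu) = (1, 2, -3).

Step 2 — invert Sigma (cofactor / det for 3×3, or solve directly):
  Sigma^{-1} = [[0.2911, 0.0506, -0.1139],
 [0.0506, 0.1392, -0.0633],
 [-0.1139, -0.0633, 0.3924]].

Step 3 — form the quadratic (x - mu)^T · Sigma^{-1} · (x - mu):
  Sigma^{-1} · (x - mu) = (0.7342, 0.519, -1.4177).
  (x - mu)^T · [Sigma^{-1} · (x - mu)] = (1)·(0.7342) + (2)·(0.519) + (-3)·(-1.4177) = 6.0253.

Step 4 — take square root: d = √(6.0253) ≈ 2.4547.

d(x, mu) = √(6.0253) ≈ 2.4547


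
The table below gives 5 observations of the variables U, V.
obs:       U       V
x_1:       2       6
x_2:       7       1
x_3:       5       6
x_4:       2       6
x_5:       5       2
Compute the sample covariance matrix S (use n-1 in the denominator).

Step 1 — column means:
  mean(U) = (2 + 7 + 5 + 2 + 5) / 5 = 21/5 = 4.2
  mean(V) = (6 + 1 + 6 + 6 + 2) / 5 = 21/5 = 4.2

Step 2 — sample covariance S[i,j] = (1/(n-1)) · Σ_k (x_{k,i} - mean_i) · (x_{k,j} - mean_j), with n-1 = 4.
  S[U,U] = ((-2.2)·(-2.2) + (2.8)·(2.8) + (0.8)·(0.8) + (-2.2)·(-2.2) + (0.8)·(0.8)) / 4 = 18.8/4 = 4.7
  S[U,V] = ((-2.2)·(1.8) + (2.8)·(-3.2) + (0.8)·(1.8) + (-2.2)·(1.8) + (0.8)·(-2.2)) / 4 = -17.2/4 = -4.3
  S[V,V] = ((1.8)·(1.8) + (-3.2)·(-3.2) + (1.8)·(1.8) + (1.8)·(1.8) + (-2.2)·(-2.2)) / 4 = 24.8/4 = 6.2

S is symmetric (S[j,i] = S[i,j]). Assembling:

S = [[4.7, -4.3],
 [-4.3, 6.2]]


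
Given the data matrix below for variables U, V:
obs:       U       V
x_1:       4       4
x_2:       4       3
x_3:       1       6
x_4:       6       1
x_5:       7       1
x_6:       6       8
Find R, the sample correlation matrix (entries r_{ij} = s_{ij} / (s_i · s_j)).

Step 1 — column means:
  mean(U) = (4 + 4 + 1 + 6 + 7 + 6) / 6 = 28/6 = 4.6667
  mean(V) = (4 + 3 + 6 + 1 + 1 + 8) / 6 = 23/6 = 3.8333

Step 2 — sample variances and covariances s[i,j] = (1/(n-1)) · Σ_k (x_{k,i} - mean_i) · (x_{k,j} - mean_j), with n-1 = 5:
  s[U,U] = ((-0.6667)·(-0.6667) + (-0.6667)·(-0.6667) + (-3.6667)·(-3.6667) + (1.3333)·(1.3333) + (2.3333)·(2.3333) + (1.3333)·(1.3333)) / 5 = 23.3333/5 = 4.6667
  s[U,V] = ((-0.6667)·(0.1667) + (-0.6667)·(-0.8333) + (-3.6667)·(2.1667) + (1.3333)·(-2.8333) + (2.3333)·(-2.8333) + (1.3333)·(4.1667)) / 5 = -12.3333/5 = -2.4667
  s[V,V] = ((0.1667)·(0.1667) + (-0.8333)·(-0.8333) + (2.1667)·(2.1667) + (-2.8333)·(-2.8333) + (-2.8333)·(-2.8333) + (4.1667)·(4.1667)) / 5 = 38.8333/5 = 7.7667
  Sample standard deviations s_i = √(s[i,i]):
  s(U) = √(4.6667) = 2.1602
  s(V) = √(7.7667) = 2.7869

Step 3 — r_{ij} = s_{ij} / (s_i · s_j):
  r[U,U] = 1 (diagonal).
  r[U,V] = -2.4667 / (2.1602 · 2.7869) = -2.4667 / 6.0203 = -0.4097
  r[V,V] = 1 (diagonal).

R is symmetric with unit diagonal. Assembling:

R = [[1, -0.4097],
 [-0.4097, 1]]


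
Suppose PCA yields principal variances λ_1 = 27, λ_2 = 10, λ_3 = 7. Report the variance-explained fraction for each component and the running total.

Step 1 — total variance = trace(Sigma) = Σ λ_i = 27 + 10 + 7 = 44.

Step 2 — fraction explained by component i = λ_i / Σ λ:
  PC1: 27/44 = 0.6136
  PC2: 10/44 = 0.2273
  PC3: 7/44 = 0.1591

Step 3 — cumulative fraction after k components = (λ_1 + ... + λ_k) / Σ λ:
  k = 1: 27/44 = 0.6136
  k = 2: (27 + 10)/44 = 37/44 = 0.8409
  k = 3: (27 + 10 + 7)/44 = 44/44 = 1

Summary (fraction, with percent):

explained: PC1 0.6136 (61.36%), PC2 0.2273 (22.73%), PC3 0.1591 (15.91%);  cumulative: 0.6136, 0.8409, 1


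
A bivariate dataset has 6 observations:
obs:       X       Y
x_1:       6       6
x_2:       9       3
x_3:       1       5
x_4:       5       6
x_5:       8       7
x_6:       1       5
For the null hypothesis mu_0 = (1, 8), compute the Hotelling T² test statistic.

Step 1 — sample mean vector:
  mean(X) = (6 + 9 + 1 + 5 + 8 + 1) / 6 = 30/6 = 5
  mean(Y) = (6 + 3 + 5 + 6 + 7 + 5) / 6 = 32/6 = 5.3333
  x̄ = (5, 5.3333),  deviation x̄ - mu_0 = (5, 5.3333) - (1, 8) = (4, -2.6667).

Step 2 — sample covariance matrix, S[i,j] = (1/(n-1)) · Σ_k (x_{k,i} - mean_i) · (x_{k,j} - mean_j), divisor n-1 = 5:
  S[X,X] = ((1)·(1) + (4)·(4) + (-4)·(-4) + (0)·(0) + (3)·(3) + (-4)·(-4)) / 5 = 58/5 = 11.6
  S[X,Y] = ((1)·(0.6667) + (4)·(-2.3333) + (-4)·(-0.3333) + (0)·(0.6667) + (3)·(1.6667) + (-4)·(-0.3333)) / 5 = -1/5 = -0.2
  S[Y,Y] = ((0.6667)·(0.6667) + (-2.3333)·(-2.3333) + (-0.3333)·(-0.3333) + (0.6667)·(0.6667) + (1.6667)·(1.6667) + (-0.3333)·(-0.3333)) / 5 = 9.3333/5 = 1.8667
  S = [[11.6, -0.2],
 [-0.2, 1.8667]].

Step 3 — invert S. det(S) = 11.6·1.8667 - (-0.2)² = 21.6133.
  S^{-1} = (1/det) · [[d, -b], [-b, a]] = [[0.0864, 0.0093],
 [0.0093, 0.5367]].

Step 4 — quadratic form (x̄ - mu_0)^T · S^{-1} · (x̄ - mu_0):
  S^{-1} · (x̄ - mu_0) = (0.3208, -1.3942),
  (x̄ - mu_0)^T · [...] = (4)·(0.3208) + (-2.6667)·(-1.3942) = 5.001.

Step 5 — scale by n: T² = 6 · 5.001 = 30.0062.

T² ≈ 30.0062


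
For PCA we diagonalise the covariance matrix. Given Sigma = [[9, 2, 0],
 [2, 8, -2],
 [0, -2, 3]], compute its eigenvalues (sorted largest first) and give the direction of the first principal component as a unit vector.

Step 1 — characteristic polynomial p(λ) = det(λI - Sigma) = λ³ - tr·λ² + c_1·λ - det, where tr = trace, c_1 = sum of the principal 2×2 minors, det = det(Sigma):
  tr = 9 + 8 + 3 = 20,
  c_1 = (9·8 - (2)²) + (9·3 - (0)²) + (8·3 - (-2)²) = 68 + 27 + 20 = 115,
  det = 9·(8·3 - (-2)²) - (2)·((2)·3 - (-2)·(0)) + (0)·((2)·(-2) - 8·(0)) = 9·(20) - (2)·(6) + (0)·(-4) = 168.
  So p(λ) = λ³ - 20λ² + 115λ - 168.
Step 2 — look for an integer root (rational root theorem: any rational root is an integer divisor of 168). Testing λ = 7:
  p(7) = 343 - 980 + 805 - 168 = 0  ✓
  Dividing out (λ - 7): p(λ) = (λ - 7)(λ² - 13λ + 24).
Step 3 — remaining eigenvalues from the quadratic λ² - 13λ + 24 = 0:
  Δ = 13² - 4·24 = 169 - 96 = 73,  λ = (13 ± √73)/2 = (13 ± 8.544)/2 ≈ 10.772 or 2.228.
  Sorted: λ_1 = 10.772,  λ_2 = 7,  λ_3 = 2.228  (check: sum = 20 = tr ✓).

Step 4 — unit eigenvector for λ_1 ≈ 10.772: v spans the null space of (Sigma - λ_1 I), whose rows are
  r_1 = (-1.772, 2, 0),  r_2 = (2, -2.772, -2),  r_3 = (0, -2, -7.772).
  v is orthogonal to every row, so take v ∝ r_1 × r_2 = ((2)·(-2) - (0)·(-2.772), (0)·(2) - (-1.772)·(-2), (-1.772)·(-2.772) - (2)·(2)) ≈ (-4, -3.544, 0.912).
  Rescale (multiply by -1 so the first nonzero entry is positive): u = (4, 3.544, -0.912).
  ||u|| = √((4)² + (3.544)² + (-0.912)²) = √(29.3917) ≈ 5.4214,  v_1 = u/||u|| ≈ (0.7378, 0.6537, -0.1682) (||v_1|| = 1).

λ_1 = 10.772,  λ_2 = 7,  λ_3 = 2.228;  v_1 ≈ (0.7378, 0.6537, -0.1682)


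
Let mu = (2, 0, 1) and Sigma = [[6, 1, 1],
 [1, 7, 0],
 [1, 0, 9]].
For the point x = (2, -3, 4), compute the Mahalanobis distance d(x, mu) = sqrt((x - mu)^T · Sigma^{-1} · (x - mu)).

Step 1 — centre the observation: (x - mu) = (0, -3, 3).

Step 2 — invert Sigma (cofactor / det for 3×3, or solve directly):
  Sigma^{-1} = [[0.174, -0.0249, -0.0193],
 [-0.0249, 0.1464, 0.0028],
 [-0.0193, 0.0028, 0.1133]].

Step 3 — form the quadratic (x - mu)^T · Sigma^{-1} · (x - mu):
  Sigma^{-1} · (x - mu) = (0.0166, -0.4309, 0.3315).
  (x - mu)^T · [Sigma^{-1} · (x - mu)] = (0)·(0.0166) + (-3)·(-0.4309) + (3)·(0.3315) = 2.2873.

Step 4 — take square root: d = √(2.2873) ≈ 1.5124.

d(x, mu) = √(2.2873) ≈ 1.5124


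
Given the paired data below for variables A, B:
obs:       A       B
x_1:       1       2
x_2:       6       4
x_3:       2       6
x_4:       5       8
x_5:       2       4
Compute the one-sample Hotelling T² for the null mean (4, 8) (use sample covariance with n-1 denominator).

Step 1 — sample mean vector:
  mean(A) = (1 + 6 + 2 + 5 + 2) / 5 = 16/5 = 3.2
  mean(B) = (2 + 4 + 6 + 8 + 4) / 5 = 24/5 = 4.8
  x̄ = (3.2, 4.8),  deviation x̄ - mu_0 = (3.2, 4.8) - (4, 8) = (-0.8, -3.2).

Step 2 — sample covariance matrix, S[i,j] = (1/(n-1)) · Σ_k (x_{k,i} - mean_i) · (x_{k,j} - mean_j), divisor n-1 = 4:
  S[A,A] = ((-2.2)·(-2.2) + (2.8)·(2.8) + (-1.2)·(-1.2) + (1.8)·(1.8) + (-1.2)·(-1.2)) / 4 = 18.8/4 = 4.7
  S[A,B] = ((-2.2)·(-2.8) + (2.8)·(-0.8) + (-1.2)·(1.2) + (1.8)·(3.2) + (-1.2)·(-0.8)) / 4 = 9.2/4 = 2.3
  S[B,B] = ((-2.8)·(-2.8) + (-0.8)·(-0.8) + (1.2)·(1.2) + (3.2)·(3.2) + (-0.8)·(-0.8)) / 4 = 20.8/4 = 5.2
  S = [[4.7, 2.3],
 [2.3, 5.2]].

Step 3 — invert S. det(S) = 4.7·5.2 - (2.3)² = 19.15.
  S^{-1} = (1/det) · [[d, -b], [-b, a]] = [[0.2715, -0.1201],
 [-0.1201, 0.2454]].

Step 4 — quadratic form (x̄ - mu_0)^T · S^{-1} · (x̄ - mu_0):
  S^{-1} · (x̄ - mu_0) = (0.1671, -0.6893),
  (x̄ - mu_0)^T · [...] = (-0.8)·(0.1671) + (-3.2)·(-0.6893) = 2.0721.

Step 5 — scale by n: T² = 5 · 2.0721 = 10.3603.

T² ≈ 10.3603


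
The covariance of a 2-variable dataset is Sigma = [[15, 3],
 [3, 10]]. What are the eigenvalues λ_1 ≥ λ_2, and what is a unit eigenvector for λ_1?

Step 1 — characteristic polynomial of 2×2 Sigma:
  det(Sigma - λI) = λ² - trace · λ + det = 0.
  trace = 15 + 10 = 25, det = 15·10 - (3)² = 141.
Step 2 — discriminant:
  Δ = trace² - 4·det = 625 - 564 = 61.
Step 3 — eigenvalues:
  λ = (trace ± √Δ)/2 = (25 ± 7.8102)/2,
  λ_1 = 16.4051,  λ_2 = 8.5949.

Step 4 — unit eigenvector for λ_1: solve (Sigma - λ_1 I)v = 0. First row:
  (15 - 16.4051)·v_x + (3)·v_y = 0, i.e. (-1.4051)·v_x + (3)·v_y = 0,
  so v ∝ (b, λ_1 - a) = (3, 1.4051) = u.
  ||u|| = √((3)² + (1.4051)²) = √(10.9744) ≈ 3.3128,
  v_1 = u/||u|| ≈ (0.9056, 0.4242) (||v_1|| = 1).

λ_1 = 16.4051,  λ_2 = 8.5949;  v_1 ≈ (0.9056, 0.4242)


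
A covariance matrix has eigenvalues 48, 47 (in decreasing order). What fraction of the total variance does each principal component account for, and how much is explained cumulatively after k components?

Step 1 — total variance = trace(Sigma) = Σ λ_i = 48 + 47 = 95.

Step 2 — fraction explained by component i = λ_i / Σ λ:
  PC1: 48/95 = 0.5053
  PC2: 47/95 = 0.4947

Step 3 — cumulative fraction after k components = (λ_1 + ... + λ_k) / Σ λ:
  k = 1: 48/95 = 0.5053
  k = 2: (48 + 47)/95 = 95/95 = 1

Summary (fraction, with percent):

explained: PC1 0.5053 (50.53%), PC2 0.4947 (49.47%);  cumulative: 0.5053, 1


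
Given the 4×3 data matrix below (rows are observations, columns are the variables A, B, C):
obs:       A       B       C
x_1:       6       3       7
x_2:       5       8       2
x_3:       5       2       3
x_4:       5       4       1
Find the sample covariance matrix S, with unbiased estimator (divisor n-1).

Step 1 — column means:
  mean(A) = (6 + 5 + 5 + 5) / 4 = 21/4 = 5.25
  mean(B) = (3 + 8 + 2 + 4) / 4 = 17/4 = 4.25
  mean(C) = (7 + 2 + 3 + 1) / 4 = 13/4 = 3.25

Step 2 — sample covariance S[i,j] = (1/(n-1)) · Σ_k (x_{k,i} - mean_i) · (x_{k,j} - mean_j), with n-1 = 3.
  S[A,A] = ((0.75)·(0.75) + (-0.25)·(-0.25) + (-0.25)·(-0.25) + (-0.25)·(-0.25)) / 3 = 0.75/3 = 0.25
  S[A,B] = ((0.75)·(-1.25) + (-0.25)·(3.75) + (-0.25)·(-2.25) + (-0.25)·(-0.25)) / 3 = -1.25/3 = -0.4167
  S[A,C] = ((0.75)·(3.75) + (-0.25)·(-1.25) + (-0.25)·(-0.25) + (-0.25)·(-2.25)) / 3 = 3.75/3 = 1.25
  S[B,B] = ((-1.25)·(-1.25) + (3.75)·(3.75) + (-2.25)·(-2.25) + (-0.25)·(-0.25)) / 3 = 20.75/3 = 6.9167
  S[B,C] = ((-1.25)·(3.75) + (3.75)·(-1.25) + (-2.25)·(-0.25) + (-0.25)·(-2.25)) / 3 = -8.25/3 = -2.75
  S[C,C] = ((3.75)·(3.75) + (-1.25)·(-1.25) + (-0.25)·(-0.25) + (-2.25)·(-2.25)) / 3 = 20.75/3 = 6.9167

S is symmetric (S[j,i] = S[i,j]). Assembling:

S = [[0.25, -0.4167, 1.25],
 [-0.4167, 6.9167, -2.75],
 [1.25, -2.75, 6.9167]]


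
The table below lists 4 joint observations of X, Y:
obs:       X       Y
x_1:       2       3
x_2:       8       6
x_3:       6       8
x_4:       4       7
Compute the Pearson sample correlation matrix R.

Step 1 — column means:
  mean(X) = (2 + 8 + 6 + 4) / 4 = 20/4 = 5
  mean(Y) = (3 + 6 + 8 + 7) / 4 = 24/4 = 6

Step 2 — sample variances and covariances s[i,j] = (1/(n-1)) · Σ_k (x_{k,i} - mean_i) · (x_{k,j} - mean_j), with n-1 = 3:
  s[X,X] = ((-3)·(-3) + (3)·(3) + (1)·(1) + (-1)·(-1)) / 3 = 20/3 = 6.6667
  s[X,Y] = ((-3)·(-3) + (3)·(0) + (1)·(2) + (-1)·(1)) / 3 = 10/3 = 3.3333
  s[Y,Y] = ((-3)·(-3) + (0)·(0) + (2)·(2) + (1)·(1)) / 3 = 14/3 = 4.6667
  Sample standard deviations s_i = √(s[i,i]):
  s(X) = √(6.6667) = 2.582
  s(Y) = √(4.6667) = 2.1602

Step 3 — r_{ij} = s_{ij} / (s_i · s_j):
  r[X,X] = 1 (diagonal).
  r[X,Y] = 3.3333 / (2.582 · 2.1602) = 3.3333 / 5.5777 = 0.5976
  r[Y,Y] = 1 (diagonal).

R is symmetric with unit diagonal. Assembling:

R = [[1, 0.5976],
 [0.5976, 1]]


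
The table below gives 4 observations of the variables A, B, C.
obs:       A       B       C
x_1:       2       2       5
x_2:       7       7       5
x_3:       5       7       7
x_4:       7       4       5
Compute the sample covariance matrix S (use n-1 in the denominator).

Step 1 — column means:
  mean(A) = (2 + 7 + 5 + 7) / 4 = 21/4 = 5.25
  mean(B) = (2 + 7 + 7 + 4) / 4 = 20/4 = 5
  mean(C) = (5 + 5 + 7 + 5) / 4 = 22/4 = 5.5

Step 2 — sample covariance S[i,j] = (1/(n-1)) · Σ_k (x_{k,i} - mean_i) · (x_{k,j} - mean_j), with n-1 = 3.
  S[A,A] = ((-3.25)·(-3.25) + (1.75)·(1.75) + (-0.25)·(-0.25) + (1.75)·(1.75)) / 3 = 16.75/3 = 5.5833
  S[A,B] = ((-3.25)·(-3) + (1.75)·(2) + (-0.25)·(2) + (1.75)·(-1)) / 3 = 11/3 = 3.6667
  S[A,C] = ((-3.25)·(-0.5) + (1.75)·(-0.5) + (-0.25)·(1.5) + (1.75)·(-0.5)) / 3 = -0.5/3 = -0.1667
  S[B,B] = ((-3)·(-3) + (2)·(2) + (2)·(2) + (-1)·(-1)) / 3 = 18/3 = 6
  S[B,C] = ((-3)·(-0.5) + (2)·(-0.5) + (2)·(1.5) + (-1)·(-0.5)) / 3 = 4/3 = 1.3333
  S[C,C] = ((-0.5)·(-0.5) + (-0.5)·(-0.5) + (1.5)·(1.5) + (-0.5)·(-0.5)) / 3 = 3/3 = 1

S is symmetric (S[j,i] = S[i,j]). Assembling:

S = [[5.5833, 3.6667, -0.1667],
 [3.6667, 6, 1.3333],
 [-0.1667, 1.3333, 1]]


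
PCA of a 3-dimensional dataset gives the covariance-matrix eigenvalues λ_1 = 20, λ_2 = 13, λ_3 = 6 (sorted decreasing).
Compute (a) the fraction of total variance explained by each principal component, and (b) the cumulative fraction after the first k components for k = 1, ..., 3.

Step 1 — total variance = trace(Sigma) = Σ λ_i = 20 + 13 + 6 = 39.

Step 2 — fraction explained by component i = λ_i / Σ λ:
  PC1: 20/39 = 0.5128
  PC2: 13/39 = 0.3333
  PC3: 6/39 = 0.1538

Step 3 — cumulative fraction after k components = (λ_1 + ... + λ_k) / Σ λ:
  k = 1: 20/39 = 0.5128
  k = 2: (20 + 13)/39 = 33/39 = 0.8462
  k = 3: (20 + 13 + 6)/39 = 39/39 = 1

Summary (fraction, with percent):

explained: PC1 0.5128 (51.28%), PC2 0.3333 (33.33%), PC3 0.1538 (15.38%);  cumulative: 0.5128, 0.8462, 1


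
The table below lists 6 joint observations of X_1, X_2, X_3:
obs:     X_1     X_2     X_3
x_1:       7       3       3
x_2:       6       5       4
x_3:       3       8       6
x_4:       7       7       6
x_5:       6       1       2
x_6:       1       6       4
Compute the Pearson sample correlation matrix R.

Step 1 — column means:
  mean(X_1) = (7 + 6 + 3 + 7 + 6 + 1) / 6 = 30/6 = 5
  mean(X_2) = (3 + 5 + 8 + 7 + 1 + 6) / 6 = 30/6 = 5
  mean(X_3) = (3 + 4 + 6 + 6 + 2 + 4) / 6 = 25/6 = 4.1667

Step 2 — sample variances and covariances s[i,j] = (1/(n-1)) · Σ_k (x_{k,i} - mean_i) · (x_{k,j} - mean_j), with n-1 = 5:
  s[X_1,X_1] = ((2)·(2) + (1)·(1) + (-2)·(-2) + (2)·(2) + (1)·(1) + (-4)·(-4)) / 5 = 30/5 = 6
  s[X_1,X_2] = ((2)·(-2) + (1)·(0) + (-2)·(3) + (2)·(2) + (1)·(-4) + (-4)·(1)) / 5 = -14/5 = -2.8
  s[X_1,X_3] = ((2)·(-1.1667) + (1)·(-0.1667) + (-2)·(1.8333) + (2)·(1.8333) + (1)·(-2.1667) + (-4)·(-0.1667)) / 5 = -4/5 = -0.8
  s[X_2,X_2] = ((-2)·(-2) + (0)·(0) + (3)·(3) + (2)·(2) + (-4)·(-4) + (1)·(1)) / 5 = 34/5 = 6.8
  s[X_2,X_3] = ((-2)·(-1.1667) + (0)·(-0.1667) + (3)·(1.8333) + (2)·(1.8333) + (-4)·(-2.1667) + (1)·(-0.1667)) / 5 = 20/5 = 4
  s[X_3,X_3] = ((-1.1667)·(-1.1667) + (-0.1667)·(-0.1667) + (1.8333)·(1.8333) + (1.8333)·(1.8333) + (-2.1667)·(-2.1667) + (-0.1667)·(-0.1667)) / 5 = 12.8333/5 = 2.5667
  Sample standard deviations s_i = √(s[i,i]):
  s(X_1) = √(6) = 2.4495
  s(X_2) = √(6.8) = 2.6077
  s(X_3) = √(2.5667) = 1.6021

Step 3 — r_{ij} = s_{ij} / (s_i · s_j):
  r[X_1,X_1] = 1 (diagonal).
  r[X_1,X_2] = -2.8 / (2.4495 · 2.6077) = -2.8 / 6.3875 = -0.4384
  r[X_1,X_3] = -0.8 / (2.4495 · 1.6021) = -0.8 / 3.9243 = -0.2039
  r[X_2,X_2] = 1 (diagonal).
  r[X_2,X_3] = 4 / (2.6077 · 1.6021) = 4 / 4.1777 = 0.9575
  r[X_3,X_3] = 1 (diagonal).

R is symmetric with unit diagonal. Assembling:

R = [[1, -0.4384, -0.2039],
 [-0.4384, 1, 0.9575],
 [-0.2039, 0.9575, 1]]


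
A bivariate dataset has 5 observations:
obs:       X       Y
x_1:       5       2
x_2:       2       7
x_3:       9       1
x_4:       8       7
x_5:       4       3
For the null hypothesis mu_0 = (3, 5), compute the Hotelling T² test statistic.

Step 1 — sample mean vector:
  mean(X) = (5 + 2 + 9 + 8 + 4) / 5 = 28/5 = 5.6
  mean(Y) = (2 + 7 + 1 + 7 + 3) / 5 = 20/5 = 4
  x̄ = (5.6, 4),  deviation x̄ - mu_0 = (5.6, 4) - (3, 5) = (2.6, -1).

Step 2 — sample covariance matrix, S[i,j] = (1/(n-1)) · Σ_k (x_{k,i} - mean_i) · (x_{k,j} - mean_j), divisor n-1 = 4:
  S[X,X] = ((-0.6)·(-0.6) + (-3.6)·(-3.6) + (3.4)·(3.4) + (2.4)·(2.4) + (-1.6)·(-1.6)) / 4 = 33.2/4 = 8.3
  S[X,Y] = ((-0.6)·(-2) + (-3.6)·(3) + (3.4)·(-3) + (2.4)·(3) + (-1.6)·(-1)) / 4 = -11/4 = -2.75
  S[Y,Y] = ((-2)·(-2) + (3)·(3) + (-3)·(-3) + (3)·(3) + (-1)·(-1)) / 4 = 32/4 = 8
  S = [[8.3, -2.75],
 [-2.75, 8]].

Step 3 — invert S. det(S) = 8.3·8 - (-2.75)² = 58.8375.
  S^{-1} = (1/det) · [[d, -b], [-b, a]] = [[0.136, 0.0467],
 [0.0467, 0.1411]].

Step 4 — quadratic form (x̄ - mu_0)^T · S^{-1} · (x̄ - mu_0):
  S^{-1} · (x̄ - mu_0) = (0.3068, -0.0195),
  (x̄ - mu_0)^T · [...] = (2.6)·(0.3068) + (-1)·(-0.0195) = 0.8172.

Step 5 — scale by n: T² = 5 · 0.8172 = 4.0858.

T² ≈ 4.0858


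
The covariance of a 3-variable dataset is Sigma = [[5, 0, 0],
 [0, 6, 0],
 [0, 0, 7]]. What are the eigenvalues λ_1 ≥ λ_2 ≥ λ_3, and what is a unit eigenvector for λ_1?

Step 1 — characteristic polynomial p(λ) = det(λI - Sigma) = λ³ - tr·λ² + c_1·λ - det, where tr = trace, c_1 = sum of the principal 2×2 minors, det = det(Sigma):
  tr = 5 + 6 + 7 = 18,
  c_1 = (5·6 - (0)²) + (5·7 - (0)²) + (6·7 - (0)²) = 30 + 35 + 42 = 107,
  det = 5·(6·7 - (0)²) - (0)·((0)·7 - (0)·(0)) + (0)·((0)·(0) - 6·(0)) = 5·(42) - (0)·(0) + (0)·(0) = 210.
  So p(λ) = λ³ - 18λ² + 107λ - 210.
Step 2 — look for an integer root (rational root theorem: any rational root is an integer divisor of 210). Testing λ = 5:
  p(5) = 125 - 450 + 535 - 210 = 0  ✓
  Dividing out (λ - 5): p(λ) = (λ - 5)(λ² - 13λ + 42).
Step 3 — remaining eigenvalues from the quadratic λ² - 13λ + 42 = 0:
  Δ = 13² - 4·42 = 169 - 168 = 1,  λ = (13 ± √1)/2 = (13 ± 1)/2 = 7 or 6.
  Sorted: λ_1 = 7,  λ_2 = 6,  λ_3 = 5  (check: sum = 18 = tr ✓).

Step 4 — unit eigenvector for λ_1 = 7: v spans the null space of (Sigma - λ_1 I), whose rows are
  r_1 = (-2, 0, 0),  r_2 = (0, -1, 0),  r_3 = (0, 0, 0).
  v is orthogonal to every row, so take v ∝ r_1 × r_2 = ((0)·(0) - (0)·(-1), (0)·(0) - (-2)·(0), (-2)·(-1) - (0)·(0)) = (0, 0, 2).
  Rescale (divide by 2): u = (0, 0, 1).
  ||u|| = √((0)² + (0)² + (1)²) = √(1) = 1,  v_1 = u/||u|| ≈ (0, 0, 1) (||v_1|| = 1).

λ_1 = 7,  λ_2 = 6,  λ_3 = 5;  v_1 ≈ (0, 0, 1)
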